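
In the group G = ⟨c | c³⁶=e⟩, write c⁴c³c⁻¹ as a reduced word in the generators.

Multiply left to right, reducing at each step:
  (c⁴) · c³ = c⁷
  (c⁷) · c⁻¹ = c⁶

Answer: c⁶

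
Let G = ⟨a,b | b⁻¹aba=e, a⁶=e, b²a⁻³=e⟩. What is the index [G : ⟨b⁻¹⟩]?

First find ord(b⁻¹) by computing successive powers:
  (b⁻¹)¹ = b⁻¹, (b⁻¹)² = a³, (b⁻¹)³ = b, (b⁻¹)⁴ = e.
So |⟨b⁻¹⟩| = ord(b⁻¹) = 4. With |G| = 12, by Lagrange [G : ⟨b⁻¹⟩] = 12/4 = 3.

Answer: 3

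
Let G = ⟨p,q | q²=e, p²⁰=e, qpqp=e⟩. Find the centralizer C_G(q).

⟨q⟩ ⊆ C_G(q) since powers of q commute with q; so |C_G(q)| ≥ |⟨q⟩| = 2.
By orbit–stabilizer, |C_G(q)| = |G| / |conj. class of q| = 40 / 10 = 4.
The 4 elements commuting with q are {e, p¹⁰, q, p¹⁰q}.

Answer: {e, p¹⁰, q, p¹⁰q}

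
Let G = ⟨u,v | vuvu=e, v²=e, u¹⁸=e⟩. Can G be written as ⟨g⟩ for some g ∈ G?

Every cyclic group is abelian. But u·v = uv while v·u = u¹⁷v, so u·v ≠ v·u and G is not abelian. Hence G is not cyclic.

Answer: No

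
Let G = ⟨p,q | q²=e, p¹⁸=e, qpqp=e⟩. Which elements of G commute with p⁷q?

⟨p⁷q⟩ ⊆ C_G(p⁷q) since powers of p⁷q commute with p⁷q; so |C_G(p⁷q)| ≥ |⟨p⁷q⟩| = 2.
By orbit–stabilizer, |C_G(p⁷q)| = |G| / |conj. class of p⁷q| = 36 / 9 = 4.
The 4 elements commuting with p⁷q are {e, p⁹, p⁷q, p¹⁶q}.

Answer: {e, p⁹, p⁷q, p¹⁶q}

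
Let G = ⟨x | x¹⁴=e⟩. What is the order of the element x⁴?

Compute successive powers until reaching e:
  (x⁴)¹ = x⁴, (x⁴)² = x⁸, (x⁴)³ = x¹², (x⁴)⁴ = x², (x⁴)⁵ = x⁶, (x⁴)⁶ = x¹⁰, (x⁴)⁷ = e.
The smallest positive k with (x⁴)ᵏ = e is 7.

Answer: 7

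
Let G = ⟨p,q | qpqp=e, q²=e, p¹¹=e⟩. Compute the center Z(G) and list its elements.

An element z ∈ Z(G) iff z commutes with every generator.
For example e is central: e·p = p = p·e; e·q = q = q·e.
Whereas p ∉ Z(G) since p·q = pq ≠ p¹⁰q = q·p.
Checking each of the 22 elements this way gives Z(G) = {e}, of order 1.

Answer: {e}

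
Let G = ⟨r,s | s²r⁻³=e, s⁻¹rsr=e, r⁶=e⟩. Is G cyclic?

Every cyclic group is abelian. But r·s = rs while s·r = r²s⁻¹, so r·s ≠ s·r and G is not abelian. Hence G is not cyclic.

Answer: No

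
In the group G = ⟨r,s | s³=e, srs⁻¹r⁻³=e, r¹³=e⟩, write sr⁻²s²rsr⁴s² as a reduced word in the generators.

Multiply left to right, reducing at each step:
  s · r⁻² = r⁷s
  (r⁷s) · s² = r⁷
  (r⁷) · r = r⁸
  (r⁸) · s = r⁸s
  (r⁸s) · r⁴ = r⁷s
  (r⁷s) · s² = r⁷

Answer: r⁷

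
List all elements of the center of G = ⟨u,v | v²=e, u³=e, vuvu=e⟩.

An element z ∈ Z(G) iff z commutes with every generator.
For example e is central: e·u = u = u·e; e·v = v = v·e.
Whereas u ∉ Z(G) since u·v = uv ≠ u²v = v·u.
Checking each of the 6 elements this way gives Z(G) = {e}, of order 1.

Answer: {e}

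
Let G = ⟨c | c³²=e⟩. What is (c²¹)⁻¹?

The order of (c²¹) is 32 (smallest k with (c²¹)ᵏ = e), so (c²¹)⁻¹ = (c²¹)³¹ = c¹¹.
Check: (c²¹) · (c¹¹) → (c²¹) · c¹¹ = e, giving e as required.

Answer: c¹¹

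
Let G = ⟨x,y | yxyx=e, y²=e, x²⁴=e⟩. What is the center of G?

An element z ∈ Z(G) iff z commutes with every generator.
For example x¹² is central: (x¹²)·x = x¹³ = x·(x¹²); (x¹²)·y = x¹²y = y·(x¹²).
Whereas x ∉ Z(G) since x·y = xy ≠ x²³y = y·x.
Checking each of the 48 elements this way gives Z(G) = {e, x¹²}, of order 2.

Answer: {e, x¹²}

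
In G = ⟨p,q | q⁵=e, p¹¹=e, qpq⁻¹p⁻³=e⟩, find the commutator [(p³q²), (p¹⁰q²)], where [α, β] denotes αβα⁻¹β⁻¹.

[(p³q²), (p¹⁰q²)] = (p³q²)·(p¹⁰q²)·(p³q²)⁻¹·(p¹⁰q²)⁻¹.
  (p³q²) · (p¹⁰q²) = p⁵q⁴
  (p⁵q⁴) · (p⁷q³) = q²
  (q²) · (p⁵q³) = p

Answer: p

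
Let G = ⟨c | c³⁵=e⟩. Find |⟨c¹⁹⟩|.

|⟨c¹⁹⟩| equals the order of c¹⁹. Compute successive powers until reaching e:
  (c¹⁹)¹ = c¹⁹, (c¹⁹)² = c³, (c¹⁹)³ = c²², (c¹⁹)⁴ = c⁶, (c¹⁹)⁵ = c²⁵, (c¹⁹)⁶ = c⁹, (c¹⁹)⁷ = c²⁸, (c¹⁹)⁸ = c¹², (c¹⁹)⁹ = c³¹, (c¹⁹)¹⁰ = c¹⁵, (c¹⁹)¹¹ = c³⁴, (c¹⁹)¹² = c¹⁸, (c¹⁹)¹³ = c², (c¹⁹)¹⁴ = c²¹, (c¹⁹)¹⁵ = c⁵, (c¹⁹)¹⁶ = c²⁴, (c¹⁹)¹⁷ = c⁸, (c¹⁹)¹⁸ = c²⁷, (c¹⁹)¹⁹ = c¹¹, (c¹⁹)²⁰ = c³⁰, (c¹⁹)²¹ = c¹⁴, (c¹⁹)²² = c³³, (c¹⁹)²³ = c¹⁷, (c¹⁹)²⁴ = c, (c¹⁹)²⁵ = c²⁰, (c¹⁹)²⁶ = c⁴, (c¹⁹)²⁷ = c²³, (c¹⁹)²⁸ = c⁷, (c¹⁹)²⁹ = c²⁶, (c¹⁹)³⁰ = c¹⁰, (c¹⁹)³¹ = c²⁹, (c¹⁹)³² = c¹³, (c¹⁹)³³ = c³², (c¹⁹)³⁴ = c¹⁶, (c¹⁹)³⁵ = e.
The smallest positive k with (c¹⁹)ᵏ = e is 35, so |⟨c¹⁹⟩| = 35.

Answer: 35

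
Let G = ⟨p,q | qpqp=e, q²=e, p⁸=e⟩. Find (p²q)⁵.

Compute successive powers of (p²q), reducing at each step:
  (p²q)²: (p²q) · p² = q;   q · q = e
  (p²q)³: e · p² = p²;   (p²) · q = p²q
  (p²q)⁴: (p²q) · p² = q;   q · q = e
  (p²q)⁵: e · p² = p²;   (p²) · q = p²q

Answer: p²q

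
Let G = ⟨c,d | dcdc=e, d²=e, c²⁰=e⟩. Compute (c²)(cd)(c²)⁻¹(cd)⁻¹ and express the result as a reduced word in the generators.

[(c²), (cd)] = (c²)·(cd)·(c²)⁻¹·(cd)⁻¹.
  (c²) · (cd) = c³d
  (c³d) · (c¹⁸) = c⁵d
  (c⁵d) · (cd) = c⁴

Answer: c⁴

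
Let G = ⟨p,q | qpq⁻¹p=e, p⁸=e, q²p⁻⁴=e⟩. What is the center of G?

An element z ∈ Z(G) iff z commutes with every generator.
For example p⁴ is central: (p⁴)·p = p⁵ = p·(p⁴); (p⁴)·q = q⁻¹ = q·(p⁴).
Whereas p ∉ Z(G) since p·q = pq ≠ p³q⁻¹ = q·p.
Checking each of the 16 elements this way gives Z(G) = {e, p⁴}, of order 2.

Answer: {e, p⁴}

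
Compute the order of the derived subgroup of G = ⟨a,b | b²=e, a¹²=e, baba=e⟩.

G' = [G, G] is generated by all commutators. The generator-pair commutators are: [a, b] = a².
The subgroup they normally generate is {e, a², a⁴, a⁶, a⁸, a¹⁰}, of order 6.
Check: |G/G'| = 24/6 = 4 is the order of the abelianisation.

Answer: 6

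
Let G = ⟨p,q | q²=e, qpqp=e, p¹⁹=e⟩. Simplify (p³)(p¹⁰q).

Compute (p³) · (p¹⁰q) by multiplying left to right and reducing via the relations at each step:
  (p³) · p¹⁰ = p¹³
  (p¹³) · q = p¹³q

Answer: p¹³q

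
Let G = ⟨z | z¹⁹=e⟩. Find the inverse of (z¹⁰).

The order of (z¹⁰) is 19 (smallest k with (z¹⁰)ᵏ = e), so (z¹⁰)⁻¹ = (z¹⁰)¹⁸ = z⁹.
Check: (z¹⁰) · (z⁹) → (z¹⁰) · z⁹ = e, giving e as required.

Answer: z⁹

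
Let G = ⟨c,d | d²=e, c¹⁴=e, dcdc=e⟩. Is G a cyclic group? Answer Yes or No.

Every cyclic group is abelian. But c·d = cd while d·c = c¹³d, so c·d ≠ d·c and G is not abelian. Hence G is not cyclic.

Answer: No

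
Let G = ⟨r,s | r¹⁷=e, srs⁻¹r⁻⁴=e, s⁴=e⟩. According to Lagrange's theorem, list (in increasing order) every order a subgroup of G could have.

|G| = 68 = 2² · 17. By Lagrange's theorem the order of any subgroup divides 68; the divisors of 68 are 1, 2, 4, 17, 34, 68.

Answer: 1, 2, 4, 17, 34, 68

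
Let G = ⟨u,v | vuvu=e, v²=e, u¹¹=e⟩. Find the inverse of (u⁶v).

The order of (u⁶v) is 2 (smallest k with (u⁶v)ᵏ = e), so (u⁶v)⁻¹ = (u⁶v)¹ = u⁶v.
Check: (u⁶v) · (u⁶v) → (u⁶v) · u⁶ = v;   v · v = e, giving e as required.

Answer: u⁶v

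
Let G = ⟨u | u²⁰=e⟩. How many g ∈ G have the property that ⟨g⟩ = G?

G is cyclic of order 20. An element generates G iff its order is 20, and a cyclic group of order 20 has exactly φ(20) = 8 such elements.

Answer: 8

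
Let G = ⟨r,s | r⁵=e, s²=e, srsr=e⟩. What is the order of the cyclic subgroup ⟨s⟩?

|⟨s⟩| equals the order of s. Compute successive powers until reaching e:
  s¹ = s, s² = e.
The smallest positive k with sᵏ = e is 2, so |⟨s⟩| = 2.

Answer: 2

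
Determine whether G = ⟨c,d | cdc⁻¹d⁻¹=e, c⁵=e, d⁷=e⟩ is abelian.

Each pair of generators commutes: c·d = cd = d·c. Since the generators pairwise commute, every element of G commutes with every other, so G is abelian.

Answer: Yes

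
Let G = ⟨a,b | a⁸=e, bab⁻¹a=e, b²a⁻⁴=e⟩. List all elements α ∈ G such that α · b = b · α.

⟨b⟩ ⊆ C_G(b) since powers of b commute with b; so |C_G(b)| ≥ |⟨b⟩| = 4.
By orbit–stabilizer, |C_G(b)| = |G| / |conj. class of b| = 16 / 4 = 4.
The 4 elements commuting with b are {e, a⁴, b, b⁻¹}.

Answer: {e, a⁴, b, b⁻¹}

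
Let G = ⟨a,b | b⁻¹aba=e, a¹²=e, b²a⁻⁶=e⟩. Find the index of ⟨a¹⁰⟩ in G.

First find ord(a¹⁰) by computing successive powers:
  (a¹⁰)¹ = a¹⁰, (a¹⁰)² = a⁸, (a¹⁰)³ = a⁶, (a¹⁰)⁴ = a⁴, (a¹⁰)⁵ = a², (a¹⁰)⁶ = e.
So |⟨a¹⁰⟩| = ord(a¹⁰) = 6. With |G| = 24, by Lagrange [G : ⟨a¹⁰⟩] = 24/6 = 4.

Answer: 4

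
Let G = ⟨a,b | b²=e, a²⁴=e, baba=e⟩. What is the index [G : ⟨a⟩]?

First find ord(a) by computing successive powers:
  a¹ = a, a² = a², a³ = a³, a⁴ = a⁴, a⁵ = a⁵, a⁶ = a⁶, a⁷ = a⁷, a⁸ = a⁸, a⁹ = a⁹, a¹⁰ = a¹⁰, a¹¹ = a¹¹, a¹² = a¹², a¹³ = a¹³, a¹⁴ = a¹⁴, a¹⁵ = a¹⁵, a¹⁶ = a¹⁶, a¹⁷ = a¹⁷, a¹⁸ = a¹⁸, a¹⁹ = a¹⁹, a²⁰ = a²⁰, a²¹ = a²¹, a²² = a²², a²³ = a²³, a²⁴ = e.
So |⟨a⟩| = ord(a) = 24. With |G| = 48, by Lagrange [G : ⟨a⟩] = 48/24 = 2.

Answer: 2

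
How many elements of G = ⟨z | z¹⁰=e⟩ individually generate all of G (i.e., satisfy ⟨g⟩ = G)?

G is cyclic of order 10. An element generates G iff its order is 10, and a cyclic group of order 10 has exactly φ(10) = 4 such elements.

Answer: 4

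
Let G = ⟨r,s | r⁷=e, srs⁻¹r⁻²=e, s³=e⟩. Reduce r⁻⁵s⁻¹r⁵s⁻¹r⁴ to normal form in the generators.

Multiply left to right, reducing at each step:
  (r²) · s⁻¹ = r²s²
  (r²s²) · r⁵ = rs²
  (rs²) · s⁻¹ = rs
  (rs) · r⁴ = r²s

Answer: r²s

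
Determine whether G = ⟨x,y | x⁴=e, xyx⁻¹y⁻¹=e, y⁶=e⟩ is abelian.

Each pair of generators commutes: x·y = xy = y·x. Since the generators pairwise commute, every element of G commutes with every other, so G is abelian.

Answer: Yes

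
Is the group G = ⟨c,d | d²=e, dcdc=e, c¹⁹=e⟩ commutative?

c·d = cd but d·c = c¹⁸d, so c·d ≠ d·c and G is not abelian.

Answer: No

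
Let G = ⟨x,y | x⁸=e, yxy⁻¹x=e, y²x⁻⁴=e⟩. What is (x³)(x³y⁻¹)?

Compute (x³) · (x³y⁻¹) by multiplying left to right and reducing via the relations at each step:
  (x³) · x³ = x⁶
  (x⁶) · y⁻¹ = x²y

Answer: x²y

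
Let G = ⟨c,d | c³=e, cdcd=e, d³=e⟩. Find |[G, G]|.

G' = [G, G] is generated by all commutators. The generator-pair commutators are: [c, d] = cd²c.
The subgroup they normally generate is {e, cd, c²d², cd²c}, of order 4.
Check: |G/G'| = 12/4 = 3 is the order of the abelianisation.

Answer: 4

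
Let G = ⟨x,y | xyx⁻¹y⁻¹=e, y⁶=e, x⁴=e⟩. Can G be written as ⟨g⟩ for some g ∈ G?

|G| = 24, but the maximum element order in G is 12 < 24. No single element generates all of G, so G is not cyclic.

Answer: No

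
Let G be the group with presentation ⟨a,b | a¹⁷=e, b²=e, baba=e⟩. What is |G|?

Enumerate words in the generators, reducing via the relations: the distinct elements are
  {a, b, e, ab, a², a³, a⁴, a⁵, a⁶, a⁷, a⁸, a⁹, a²b, a³b, a¹², a¹³, a¹¹, a¹⁰, a¹⁴, a¹⁵, a¹⁶, a⁴b, a⁵b, a⁶b, a⁷b, a⁸b, a⁹b, a¹²b, a¹³b, a¹¹b, a¹⁰b, a¹⁴b, a¹⁵b, a¹⁶b}.
No further products give new elements, so |G| = 34.

Answer: 34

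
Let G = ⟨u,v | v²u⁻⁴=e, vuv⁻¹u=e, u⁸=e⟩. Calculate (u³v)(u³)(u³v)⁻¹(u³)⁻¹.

[(u³v), (u³)] = (u³v)·(u³)·(u³v)⁻¹·(u³)⁻¹.
  (u³v) · (u³) = v
  v · (u³v⁻¹) = u⁵
  (u⁵) · (u⁵) = u²

Answer: u²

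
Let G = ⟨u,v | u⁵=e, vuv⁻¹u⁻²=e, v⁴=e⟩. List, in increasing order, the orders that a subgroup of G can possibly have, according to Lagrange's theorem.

|G| = 20 = 2² · 5. By Lagrange's theorem the order of any subgroup divides 20; the divisors of 20 are 1, 2, 4, 5, 10, 20.

Answer: 1, 2, 4, 5, 10, 20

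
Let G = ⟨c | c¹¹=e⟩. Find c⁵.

Compute successive powers of c, reducing at each step:
  c²: c · c = c²
  c³: (c²) · c = c³
  c⁴: (c³) · c = c⁴
  c⁵: (c⁴) · c = c⁵

Answer: c⁵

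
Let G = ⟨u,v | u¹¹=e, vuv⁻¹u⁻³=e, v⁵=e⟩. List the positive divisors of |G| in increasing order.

|G| = 55 = 5 · 11. By Lagrange's theorem the order of any subgroup divides 55; the divisors of 55 are 1, 5, 11, 55.

Answer: 1, 5, 11, 55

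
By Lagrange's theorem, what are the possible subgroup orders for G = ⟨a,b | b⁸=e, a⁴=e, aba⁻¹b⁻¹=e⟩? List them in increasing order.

|G| = 32 = 2⁵. By Lagrange's theorem the order of any subgroup divides 32; the divisors of 32 are 1, 2, 4, 8, 16, 32.

Answer: 1, 2, 4, 8, 16, 32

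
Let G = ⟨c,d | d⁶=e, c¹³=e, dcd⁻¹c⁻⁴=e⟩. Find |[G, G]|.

G' = [G, G] is generated by all commutators. The generator-pair commutators are: [c, d] = c¹⁰.
The subgroup they normally generate is {e, c, c², c³, c⁴, c⁵, c⁶, c⁷, c⁸, c⁹, c¹⁰, c¹¹, c¹²}, of order 13.
Check: |G/G'| = 78/13 = 6 is the order of the abelianisation.

Answer: 13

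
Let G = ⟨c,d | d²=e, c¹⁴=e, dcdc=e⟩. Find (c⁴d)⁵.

Compute successive powers of (c⁴d), reducing at each step:
  (c⁴d)²: (c⁴d) · c⁴ = d;   d · d = e
  (c⁴d)³: e · c⁴ = c⁴;   (c⁴) · d = c⁴d
  (c⁴d)⁴: (c⁴d) · c⁴ = d;   d · d = e
  (c⁴d)⁵: e · c⁴ = c⁴;   (c⁴) · d = c⁴d

Answer: c⁴d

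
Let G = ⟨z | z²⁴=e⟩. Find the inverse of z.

The order of z is 24 (smallest k with zᵏ = e), so z⁻¹ = z²³ = z²³.
Check: z · (z²³) → z · z²³ = e, giving e as required.

Answer: z²³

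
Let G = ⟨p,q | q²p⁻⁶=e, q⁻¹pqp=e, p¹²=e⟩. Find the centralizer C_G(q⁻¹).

⟨q⁻¹⟩ ⊆ C_G(q⁻¹) since powers of q⁻¹ commute with q⁻¹; so |C_G(q⁻¹)| ≥ |⟨q⁻¹⟩| = 4.
By orbit–stabilizer, |C_G(q⁻¹)| = |G| / |conj. class of q⁻¹| = 24 / 6 = 4.
The 4 elements commuting with q⁻¹ are {e, p⁶, q, q⁻¹}.

Answer: {e, p⁶, q, q⁻¹}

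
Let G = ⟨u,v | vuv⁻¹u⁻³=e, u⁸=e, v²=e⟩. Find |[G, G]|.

G' = [G, G] is generated by all commutators. The generator-pair commutators are: [u, v] = u⁶.
The subgroup they normally generate is {e, u², u⁴, u⁶}, of order 4.
Check: |G/G'| = 16/4 = 4 is the order of the abelianisation.

Answer: 4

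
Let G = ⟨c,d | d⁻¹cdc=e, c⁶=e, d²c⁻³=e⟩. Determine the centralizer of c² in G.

⟨c²⟩ ⊆ C_G(c²) since powers of c² commute with c²; so |C_G(c²)| ≥ |⟨c²⟩| = 3.
By orbit–stabilizer, |C_G(c²)| = |G| / |conj. class of c²| = 12 / 2 = 6.
The 6 elements commuting with c² are {e, c, c², c³, c⁴, c⁵}.

Answer: {e, c, c², c³, c⁴, c⁵}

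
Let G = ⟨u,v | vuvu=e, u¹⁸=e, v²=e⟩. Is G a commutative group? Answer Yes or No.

u·v = uv but v·u = u¹⁷v, so u·v ≠ v·u and G is not abelian.

Answer: No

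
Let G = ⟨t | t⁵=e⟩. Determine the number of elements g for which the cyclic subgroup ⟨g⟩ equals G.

G is cyclic of order 5. An element generates G iff its order is 5, and a cyclic group of order 5 has exactly φ(5) = 4 such elements.

Answer: 4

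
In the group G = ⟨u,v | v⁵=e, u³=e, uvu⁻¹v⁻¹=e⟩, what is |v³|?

Compute successive powers until reaching e:
  (v³)¹ = v³, (v³)² = v, (v³)³ = v⁴, (v³)⁴ = v², (v³)⁵ = e.
The smallest positive k with (v³)ᵏ = e is 5.

Answer: 5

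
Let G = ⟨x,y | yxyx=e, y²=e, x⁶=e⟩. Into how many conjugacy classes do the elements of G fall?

The conjugacy classes (representative and size) are:
  [e] (size 1), [x⁵] (size 2), [x⁴] (size 2), [x³] (size 1), [y] (size 3), [x³y] (size 3).
Class equation: 1 + 2 + 2 + 1 + 3 + 3 = 12 = |G|. So G has 6 conjugacy classes.

Answer: 6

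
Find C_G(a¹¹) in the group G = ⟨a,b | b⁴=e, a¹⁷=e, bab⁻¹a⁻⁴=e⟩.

⟨a¹¹⟩ ⊆ C_G(a¹¹) since powers of a¹¹ commute with a¹¹; so |C_G(a¹¹)| ≥ |⟨a¹¹⟩| = 17.
By orbit–stabilizer, |C_G(a¹¹)| = |G| / |conj. class of a¹¹| = 68 / 4 = 17.
The 17 elements commuting with a¹¹ are {e, a, a², a³, a⁴, a⁵, a⁶, a⁷, a⁸, a⁹, a¹⁰, a¹¹, a¹², a¹³, a¹⁴, a¹⁵, a¹⁶}.

Answer: {e, a, a², a³, a⁴, a⁵, a⁶, a⁷, a⁸, a⁹, a¹⁰, a¹¹, a¹², a¹³, a¹⁴, a¹⁵, a¹⁶}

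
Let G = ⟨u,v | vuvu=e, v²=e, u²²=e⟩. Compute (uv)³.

Compute successive powers of (uv), reducing at each step:
  (uv)²: (uv) · u = v;   v · v = e
  (uv)³: e · u = u;   u · v = uv

Answer: uv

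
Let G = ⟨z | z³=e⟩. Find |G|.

G is generated by a single element, so G is cyclic. The relator gives z³ = e and no smaller power is forced to be e, so the 3 powers {e, z, z²} are distinct. Hence |G| = 3.

Answer: 3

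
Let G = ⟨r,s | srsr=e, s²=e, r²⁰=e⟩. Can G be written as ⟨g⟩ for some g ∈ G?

Every cyclic group is abelian. But r·s = rs while s·r = r¹⁹s, so r·s ≠ s·r and G is not abelian. Hence G is not cyclic.

Answer: No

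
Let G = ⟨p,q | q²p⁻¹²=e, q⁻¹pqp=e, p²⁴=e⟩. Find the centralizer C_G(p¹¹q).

⟨p¹¹q⟩ ⊆ C_G(p¹¹q) since powers of p¹¹q commute with p¹¹q; so |C_G(p¹¹q)| ≥ |⟨p¹¹q⟩| = 4.
By orbit–stabilizer, |C_G(p¹¹q)| = |G| / |conj. class of p¹¹q| = 48 / 12 = 4.
The 4 elements commuting with p¹¹q are {e, p¹², p¹¹q, p¹¹q⁻¹}.

Answer: {e, p¹², p¹¹q, p¹¹q⁻¹}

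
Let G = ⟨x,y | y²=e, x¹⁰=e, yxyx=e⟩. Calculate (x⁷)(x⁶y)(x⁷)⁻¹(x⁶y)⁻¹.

[(x⁷), (x⁶y)] = (x⁷)·(x⁶y)·(x⁷)⁻¹·(x⁶y)⁻¹.
  (x⁷) · (x⁶y) = x³y
  (x³y) · (x³) = y
  y · (x⁶y) = x⁴

Answer: x⁴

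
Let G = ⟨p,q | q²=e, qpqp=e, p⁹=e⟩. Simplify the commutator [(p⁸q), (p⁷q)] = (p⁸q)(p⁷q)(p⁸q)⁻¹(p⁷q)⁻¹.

[(p⁸q), (p⁷q)] = (p⁸q)·(p⁷q)·(p⁸q)⁻¹·(p⁷q)⁻¹.
  (p⁸q) · (p⁷q) = p
  p · (p⁸q) = q
  q · (p⁷q) = p²

Answer: p²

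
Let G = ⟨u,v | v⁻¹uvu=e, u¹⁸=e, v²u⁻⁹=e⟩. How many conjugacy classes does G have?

The conjugacy classes (representative and size) are:
  [e] (size 1), [u¹⁷] (size 2), [u¹⁶] (size 2), [u³] (size 2), [u¹⁴] (size 2), [u¹³] (size 2), [u¹²] (size 2), [u¹¹] (size 2), [u¹⁰] (size 2), [u⁹] (size 1), [u⁸v] (size 9), [uv] (size 9).
Class equation: 1 + 2 + 2 + 2 + 2 + 2 + 2 + 2 + 2 + 1 + 9 + 9 = 36 = |G|. So G has 12 conjugacy classes.

Answer: 12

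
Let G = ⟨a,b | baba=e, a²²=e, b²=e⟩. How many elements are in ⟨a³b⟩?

|⟨a³b⟩| equals the order of a³b. Compute successive powers until reaching e:
  (a³b)¹ = a³b, (a³b)² = e.
The smallest positive k with (a³b)ᵏ = e is 2, so |⟨a³b⟩| = 2.

Answer: 2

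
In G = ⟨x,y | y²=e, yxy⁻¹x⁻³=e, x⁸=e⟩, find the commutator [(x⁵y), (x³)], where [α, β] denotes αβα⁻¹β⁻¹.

[(x⁵y), (x³)] = (x⁵y)·(x³)·(x⁵y)⁻¹·(x³)⁻¹.
  (x⁵y) · (x³) = x⁶y
  (x⁶y) · (xy) = x
  x · (x⁵) = x⁶

Answer: x⁶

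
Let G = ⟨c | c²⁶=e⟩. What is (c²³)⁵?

Compute successive powers of (c²³), reducing at each step:
  (c²³)²: (c²³) · c²³ = c²⁰
  (c²³)³: (c²⁰) · c²³ = c¹⁷
  (c²³)⁴: (c¹⁷) · c²³ = c¹⁴
  (c²³)⁵: (c¹⁴) · c²³ = c¹¹

Answer: c¹¹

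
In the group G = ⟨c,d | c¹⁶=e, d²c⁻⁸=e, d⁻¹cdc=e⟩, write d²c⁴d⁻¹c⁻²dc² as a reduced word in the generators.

Multiply left to right, reducing at each step:
  (c⁸) · c⁴ = c¹²
  (c¹²) · d⁻¹ = c⁴d
  (c⁴d) · c⁻² = c⁶d
  (c⁶d) · d = c¹⁴
  (c¹⁴) · c² = e

Answer: e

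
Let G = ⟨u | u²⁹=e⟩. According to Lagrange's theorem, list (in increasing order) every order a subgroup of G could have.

|G| = 29 = 29. By Lagrange's theorem the order of any subgroup divides 29; the divisors of 29 are 1, 29.

Answer: 1, 29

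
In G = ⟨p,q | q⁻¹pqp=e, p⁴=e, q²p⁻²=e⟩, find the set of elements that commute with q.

⟨q⟩ ⊆ C_G(q) since powers of q commute with q; so |C_G(q)| ≥ |⟨q⟩| = 4.
By orbit–stabilizer, |C_G(q)| = |G| / |conj. class of q| = 8 / 2 = 4.
The 4 elements commuting with q are {e, p², q, q⁻¹}.

Answer: {e, p², q, q⁻¹}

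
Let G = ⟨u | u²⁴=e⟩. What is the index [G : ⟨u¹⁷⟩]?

First find ord(u¹⁷) by computing successive powers:
  (u¹⁷)¹ = u¹⁷, (u¹⁷)² = u¹⁰, (u¹⁷)³ = u³, (u¹⁷)⁴ = u²⁰, (u¹⁷)⁵ = u¹³, (u¹⁷)⁶ = u⁶, (u¹⁷)⁷ = u²³, (u¹⁷)⁸ = u¹⁶, (u¹⁷)⁹ = u⁹, (u¹⁷)¹⁰ = u², (u¹⁷)¹¹ = u¹⁹, (u¹⁷)¹² = u¹², (u¹⁷)¹³ = u⁵, (u¹⁷)¹⁴ = u²², (u¹⁷)¹⁵ = u¹⁵, (u¹⁷)¹⁶ = u⁸, (u¹⁷)¹⁷ = u, (u¹⁷)¹⁸ = u¹⁸, (u¹⁷)¹⁹ = u¹¹, (u¹⁷)²⁰ = u⁴, (u¹⁷)²¹ = u²¹, (u¹⁷)²² = u¹⁴, (u¹⁷)²³ = u⁷, (u¹⁷)²⁴ = e.
So |⟨u¹⁷⟩| = ord(u¹⁷) = 24. With |G| = 24, by Lagrange [G : ⟨u¹⁷⟩] = 24/24 = 1.

Answer: 1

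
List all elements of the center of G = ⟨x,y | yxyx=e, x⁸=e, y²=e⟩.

An element z ∈ Z(G) iff z commutes with every generator.
For example x⁴ is central: (x⁴)·x = x⁵ = x·(x⁴); (x⁴)·y = x⁴y = y·(x⁴).
Whereas x ∉ Z(G) since x·y = xy ≠ x⁷y = y·x.
Checking each of the 16 elements this way gives Z(G) = {e, x⁴}, of order 2.

Answer: {e, x⁴}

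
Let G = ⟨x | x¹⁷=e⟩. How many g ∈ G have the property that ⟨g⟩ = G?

G is cyclic of order 17. An element generates G iff its order is 17, and a cyclic group of order 17 has exactly φ(17) = 16 such elements.

Answer: 16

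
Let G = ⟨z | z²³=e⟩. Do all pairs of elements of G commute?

G has a single generator, so G is cyclic and hence abelian.

Answer: Yes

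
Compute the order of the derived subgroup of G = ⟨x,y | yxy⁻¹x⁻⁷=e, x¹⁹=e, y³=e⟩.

G' = [G, G] is generated by all commutators. The generator-pair commutators are: [x, y] = x¹³.
The subgroup they normally generate is {e, x, x², x³, x⁴, x⁵, x⁶, x⁷, x⁸, x⁹, x¹⁰, x¹¹, x¹², x¹³, x¹⁴, x¹⁵, x¹⁶, x¹⁷, x¹⁸}, of order 19.
Check: |G/G'| = 57/19 = 3 is the order of the abelianisation.

Answer: 19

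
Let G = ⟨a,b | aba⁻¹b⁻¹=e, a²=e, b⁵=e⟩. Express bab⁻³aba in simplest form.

Multiply left to right, reducing at each step:
  b · a = ab
  (ab) · b⁻³ = ab³
  (ab³) · a = b³
  (b³) · b = b⁴
  (b⁴) · a = ab⁴

Answer: ab⁴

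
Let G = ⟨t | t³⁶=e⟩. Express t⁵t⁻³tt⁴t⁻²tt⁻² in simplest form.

Multiply left to right, reducing at each step:
  (t⁵) · t⁻³ = t²
  (t²) · t = t³
  (t³) · t⁴ = t⁷
  (t⁷) · t⁻² = t⁵
  (t⁵) · t = t⁶
  (t⁶) · t⁻² = t⁴

Answer: t⁴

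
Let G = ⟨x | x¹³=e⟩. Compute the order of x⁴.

Compute successive powers until reaching e:
  (x⁴)¹ = x⁴, (x⁴)² = x⁸, (x⁴)³ = x¹², (x⁴)⁴ = x³, (x⁴)⁵ = x⁷, (x⁴)⁶ = x¹¹, (x⁴)⁷ = x², (x⁴)⁸ = x⁶, (x⁴)⁹ = x¹⁰, (x⁴)¹⁰ = x, (x⁴)¹¹ = x⁵, (x⁴)¹² = x⁹, (x⁴)¹³ = e.
The smallest positive k with (x⁴)ᵏ = e is 13.

Answer: 13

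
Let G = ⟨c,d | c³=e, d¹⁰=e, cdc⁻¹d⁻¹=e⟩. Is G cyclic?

|G| = 30. The element cd has order 30 (its powers give 30 distinct elements), so ⟨cd⟩ = G and G is cyclic.

Answer: Yes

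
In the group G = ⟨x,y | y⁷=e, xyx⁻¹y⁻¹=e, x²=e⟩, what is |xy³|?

Compute successive powers until reaching e:
  (xy³)¹ = xy³, (xy³)² = y⁶, (xy³)³ = xy², (xy³)⁴ = y⁵, (xy³)⁵ = xy, (xy³)⁶ = y⁴, (xy³)⁷ = x, (xy³)⁸ = y³, (xy³)⁹ = xy⁶, (xy³)¹⁰ = y², (xy³)¹¹ = xy⁵, (xy³)¹² = y, (xy³)¹³ = xy⁴, (xy³)¹⁴ = e.
The smallest positive k with (xy³)ᵏ = e is 14.

Answer: 14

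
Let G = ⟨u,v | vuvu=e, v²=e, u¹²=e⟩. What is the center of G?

An element z ∈ Z(G) iff z commutes with every generator.
For example u⁶ is central: (u⁶)·u = u⁷ = u·(u⁶); (u⁶)·v = u⁶v = v·(u⁶).
Whereas u ∉ Z(G) since u·v = uv ≠ u¹¹v = v·u.
Checking each of the 24 elements this way gives Z(G) = {e, u⁶}, of order 2.

Answer: {e, u⁶}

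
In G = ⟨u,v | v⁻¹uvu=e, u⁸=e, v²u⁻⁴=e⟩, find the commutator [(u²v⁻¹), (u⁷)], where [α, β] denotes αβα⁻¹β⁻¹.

[(u²v⁻¹), (u⁷)] = (u²v⁻¹)·(u⁷)·(u²v⁻¹)⁻¹·(u⁷)⁻¹.
  (u²v⁻¹) · (u⁷) = u³v⁻¹
  (u³v⁻¹) · (u²v) = u
  u · u = u²

Answer: u²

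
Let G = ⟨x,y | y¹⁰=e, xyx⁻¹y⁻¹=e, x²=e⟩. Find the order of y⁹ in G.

Compute successive powers until reaching e:
  (y⁹)¹ = y⁹, (y⁹)² = y⁸, (y⁹)³ = y⁷, (y⁹)⁴ = y⁶, (y⁹)⁵ = y⁵, (y⁹)⁶ = y⁴, (y⁹)⁷ = y³, (y⁹)⁸ = y², (y⁹)⁹ = y, (y⁹)¹⁰ = e.
The smallest positive k with (y⁹)ᵏ = e is 10.

Answer: 10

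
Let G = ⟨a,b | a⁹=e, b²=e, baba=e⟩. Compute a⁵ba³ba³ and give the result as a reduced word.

Multiply left to right, reducing at each step:
  (a⁵) · b = a⁵b
  (a⁵b) · a³ = a²b
  (a²b) · b = a²
  (a²) · a³ = a⁵

Answer: a⁵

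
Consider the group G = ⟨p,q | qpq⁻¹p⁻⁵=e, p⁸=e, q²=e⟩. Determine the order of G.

Enumerate words in the generators, reducing via the relations: the distinct elements are
  {e, p, q, pq, p², p³, p⁴, p⁵, p⁶, p⁷, p²q, p³q, p⁴q, p⁵q, p⁶q, p⁷q}.
No further products give new elements, so |G| = 16.

Answer: 16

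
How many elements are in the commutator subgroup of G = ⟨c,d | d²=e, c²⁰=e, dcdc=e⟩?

G' = [G, G] is generated by all commutators. The generator-pair commutators are: [c, d] = c².
The subgroup they normally generate is {e, c², c⁴, c⁶, c⁸, c¹⁰, c¹², c¹⁴, c¹⁶, c¹⁸}, of order 10.
Check: |G/G'| = 40/10 = 4 is the order of the abelianisation.

Answer: 10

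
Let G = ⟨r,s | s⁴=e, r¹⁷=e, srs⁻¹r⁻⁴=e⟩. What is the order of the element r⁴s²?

Compute successive powers until reaching e:
  (r⁴s²)¹ = r⁴s², (r⁴s²)² = e.
The smallest positive k with (r⁴s²)ᵏ = e is 2.

Answer: 2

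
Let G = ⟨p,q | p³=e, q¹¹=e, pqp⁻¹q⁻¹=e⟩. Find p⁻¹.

The order of p is 3 (smallest k with pᵏ = e), so p⁻¹ = p² = p².
Check: p · (p²) → p · p² = e, giving e as required.

Answer: p²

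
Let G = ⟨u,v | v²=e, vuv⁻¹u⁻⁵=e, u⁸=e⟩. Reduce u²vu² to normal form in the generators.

Multiply left to right, reducing at each step:
  (u²) · v = u²v
  (u²v) · u² = u⁴v

Answer: u⁴v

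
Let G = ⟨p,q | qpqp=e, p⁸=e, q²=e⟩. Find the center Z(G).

An element z ∈ Z(G) iff z commutes with every generator.
For example p⁴ is central: (p⁴)·p = p⁵ = p·(p⁴); (p⁴)·q = p⁴q = q·(p⁴).
Whereas p ∉ Z(G) since p·q = pq ≠ p⁷q = q·p.
Checking each of the 16 elements this way gives Z(G) = {e, p⁴}, of order 2.

Answer: {e, p⁴}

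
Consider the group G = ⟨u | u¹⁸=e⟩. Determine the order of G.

G is generated by a single element, so G is cyclic. The relator gives u¹⁸ = e and no smaller power is forced to be e, so the 18 powers {e, u, u², u³, u⁴, u⁵, u⁶, u⁷, u⁸, u⁹, u¹², u¹³, u¹¹, u¹⁰, u¹⁴, u¹⁵, u¹⁶, u¹⁷} are distinct. Hence |G| = 18.

Answer: 18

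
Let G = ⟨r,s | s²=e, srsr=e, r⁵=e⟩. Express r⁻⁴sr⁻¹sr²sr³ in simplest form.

Multiply left to right, reducing at each step:
  r · s = rs
  (rs) · r⁻¹ = r²s
  (r²s) · s = r²
  (r²) · r² = r⁴
  (r⁴) · s = r⁴s
  (r⁴s) · r³ = rs

Answer: rs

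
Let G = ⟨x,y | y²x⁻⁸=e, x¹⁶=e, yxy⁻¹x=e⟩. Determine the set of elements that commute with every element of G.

An element z ∈ Z(G) iff z commutes with every generator.
For example x⁸ is central: (x⁸)·x = x⁹ = x·(x⁸); (x⁸)·y = y⁻¹ = y·(x⁸).
Whereas x ∉ Z(G) since x·y = xy ≠ x⁷y⁻¹ = y·x.
Checking each of the 32 elements this way gives Z(G) = {e, x⁸}, of order 2.

Answer: {e, x⁸}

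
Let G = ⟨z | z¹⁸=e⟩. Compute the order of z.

Compute successive powers until reaching e:
  z¹ = z, z² = z², z³ = z³, z⁴ = z⁴, z⁵ = z⁵, z⁶ = z⁶, z⁷ = z⁷, z⁸ = z⁸, z⁹ = z⁹, z¹⁰ = z¹⁰, z¹¹ = z¹¹, z¹² = z¹², z¹³ = z¹³, z¹⁴ = z¹⁴, z¹⁵ = z¹⁵, z¹⁶ = z¹⁶, z¹⁷ = z¹⁷, z¹⁸ = e.
The smallest positive k with zᵏ = e is 18.

Answer: 18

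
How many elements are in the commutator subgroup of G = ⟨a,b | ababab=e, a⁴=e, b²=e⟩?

G' = [G, G] is generated by all commutators. The generator-pair commutators are: [a, b] = a²ba.
The subgroup they normally generate is {e, a², ab, ba³, a²ba, a³b, a²ba³, ba, aba², ba²b, a²ba²b, a³ba²}, of order 12.
Check: |G/G'| = 24/12 = 2 is the order of the abelianisation.

Answer: 12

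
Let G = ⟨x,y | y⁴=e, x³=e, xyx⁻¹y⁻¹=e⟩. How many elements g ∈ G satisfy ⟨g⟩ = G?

G is cyclic of order 12. An element generates G iff its order is 12, and a cyclic group of order 12 has exactly φ(12) = 4 such elements.

Answer: 4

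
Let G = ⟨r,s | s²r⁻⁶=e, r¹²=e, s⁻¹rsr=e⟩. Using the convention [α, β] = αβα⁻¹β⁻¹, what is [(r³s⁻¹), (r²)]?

[(r³s⁻¹), (r²)] = (r³s⁻¹)·(r²)·(r³s⁻¹)⁻¹·(r²)⁻¹.
  (r³s⁻¹) · (r²) = rs⁻¹
  (rs⁻¹) · (r³s) = r¹⁰
  (r¹⁰) · (r¹⁰) = r⁸

Answer: r⁸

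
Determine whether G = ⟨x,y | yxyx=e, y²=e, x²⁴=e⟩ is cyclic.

Every cyclic group is abelian. But x·y = xy while y·x = x²³y, so x·y ≠ y·x and G is not abelian. Hence G is not cyclic.

Answer: No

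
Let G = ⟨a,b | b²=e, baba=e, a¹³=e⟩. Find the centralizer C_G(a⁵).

⟨a⁵⟩ ⊆ C_G(a⁵) since powers of a⁵ commute with a⁵; so |C_G(a⁵)| ≥ |⟨a⁵⟩| = 13.
By orbit–stabilizer, |C_G(a⁵)| = |G| / |conj. class of a⁵| = 26 / 2 = 13.
The 13 elements commuting with a⁵ are {e, a, a², a³, a⁴, a⁵, a⁶, a⁷, a⁸, a⁹, a¹⁰, a¹¹, a¹²}.

Answer: {e, a, a², a³, a⁴, a⁵, a⁶, a⁷, a⁸, a⁹, a¹⁰, a¹¹, a¹²}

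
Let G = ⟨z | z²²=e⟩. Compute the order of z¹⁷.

Compute successive powers until reaching e:
  (z¹⁷)¹ = z¹⁷, (z¹⁷)² = z¹², (z¹⁷)³ = z⁷, (z¹⁷)⁴ = z², (z¹⁷)⁵ = z¹⁹, (z¹⁷)⁶ = z¹⁴, (z¹⁷)⁷ = z⁹, (z¹⁷)⁸ = z⁴, (z¹⁷)⁹ = z²¹, (z¹⁷)¹⁰ = z¹⁶, (z¹⁷)¹¹ = z¹¹, (z¹⁷)¹² = z⁶, (z¹⁷)¹³ = z, (z¹⁷)¹⁴ = z¹⁸, (z¹⁷)¹⁵ = z¹³, (z¹⁷)¹⁶ = z⁸, (z¹⁷)¹⁷ = z³, (z¹⁷)¹⁸ = z²⁰, (z¹⁷)¹⁹ = z¹⁵, (z¹⁷)²⁰ = z¹⁰, (z¹⁷)²¹ = z⁵, (z¹⁷)²² = e.
The smallest positive k with (z¹⁷)ᵏ = e is 22.

Answer: 22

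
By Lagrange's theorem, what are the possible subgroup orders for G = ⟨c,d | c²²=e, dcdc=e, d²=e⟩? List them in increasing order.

|G| = 44 = 2² · 11. By Lagrange's theorem the order of any subgroup divides 44; the divisors of 44 are 1, 2, 4, 11, 22, 44.

Answer: 1, 2, 4, 11, 22, 44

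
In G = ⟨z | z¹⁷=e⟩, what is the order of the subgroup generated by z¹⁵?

|⟨z¹⁵⟩| equals the order of z¹⁵. Compute successive powers until reaching e:
  (z¹⁵)¹ = z¹⁵, (z¹⁵)² = z¹³, (z¹⁵)³ = z¹¹, (z¹⁵)⁴ = z⁹, (z¹⁵)⁵ = z⁷, (z¹⁵)⁶ = z⁵, (z¹⁵)⁷ = z³, (z¹⁵)⁸ = z, (z¹⁵)⁹ = z¹⁶, (z¹⁵)¹⁰ = z¹⁴, (z¹⁵)¹¹ = z¹², (z¹⁵)¹² = z¹⁰, (z¹⁵)¹³ = z⁸, (z¹⁵)¹⁴ = z⁶, (z¹⁵)¹⁵ = z⁴, (z¹⁵)¹⁶ = z², (z¹⁵)¹⁷ = e.
The smallest positive k with (z¹⁵)ᵏ = e is 17, so |⟨z¹⁵⟩| = 17.

Answer: 17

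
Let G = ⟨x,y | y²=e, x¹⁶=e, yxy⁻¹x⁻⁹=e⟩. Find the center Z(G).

An element z ∈ Z(G) iff z commutes with every generator.
For example x² is central: (x²)·x = x³ = x·(x²); (x²)·y = x²y = y·(x²).
Whereas x ∉ Z(G) since x·y = xy ≠ x⁹y = y·x.
Checking each of the 32 elements this way gives Z(G) = {e, x², x⁴, x⁶, x⁸, x¹⁰, x¹², x¹⁴}, of order 8.

Answer: {e, x², x⁴, x⁶, x⁸, x¹⁰, x¹², x¹⁴}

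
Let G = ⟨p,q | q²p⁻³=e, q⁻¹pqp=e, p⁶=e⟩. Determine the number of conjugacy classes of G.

The conjugacy classes (representative and size) are:
  [e] (size 1), [p] (size 2), [p²] (size 2), [p³] (size 1), [pq⁻¹] (size 3), [p²q⁻¹] (size 3).
Class equation: 1 + 2 + 2 + 1 + 3 + 3 = 12 = |G|. So G has 6 conjugacy classes.

Answer: 6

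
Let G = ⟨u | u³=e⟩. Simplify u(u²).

Compute u · (u²) by multiplying left to right and reducing via the relations at each step:
  u · u² = e

Answer: e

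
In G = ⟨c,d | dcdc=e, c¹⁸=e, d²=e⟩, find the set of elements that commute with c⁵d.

⟨c⁵d⟩ ⊆ C_G(c⁵d) since powers of c⁵d commute with c⁵d; so |C_G(c⁵d)| ≥ |⟨c⁵d⟩| = 2.
By orbit–stabilizer, |C_G(c⁵d)| = |G| / |conj. class of c⁵d| = 36 / 9 = 4.
The 4 elements commuting with c⁵d are {e, c⁹, c⁵d, c¹⁴d}.

Answer: {e, c⁹, c⁵d, c¹⁴d}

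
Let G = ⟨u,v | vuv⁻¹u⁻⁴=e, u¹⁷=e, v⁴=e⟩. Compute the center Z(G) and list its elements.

An element z ∈ Z(G) iff z commutes with every generator.
For example e is central: e·u = u = u·e; e·v = v = v·e.
Whereas u ∉ Z(G) since u·v = uv ≠ u⁴v = v·u.
Checking each of the 68 elements this way gives Z(G) = {e}, of order 1.

Answer: {e}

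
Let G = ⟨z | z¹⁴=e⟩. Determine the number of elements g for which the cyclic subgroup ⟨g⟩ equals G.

G is cyclic of order 14. An element generates G iff its order is 14, and a cyclic group of order 14 has exactly φ(14) = 6 such elements.

Answer: 6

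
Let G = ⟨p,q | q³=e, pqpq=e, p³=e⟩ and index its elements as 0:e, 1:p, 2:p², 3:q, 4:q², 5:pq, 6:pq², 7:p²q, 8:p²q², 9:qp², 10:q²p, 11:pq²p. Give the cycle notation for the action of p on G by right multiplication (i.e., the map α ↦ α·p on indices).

(0 1 2)(3 8 9)(4 10 5)(6 11 7)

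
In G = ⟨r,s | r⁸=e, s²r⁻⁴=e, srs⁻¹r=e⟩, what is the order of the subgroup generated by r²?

|⟨r²⟩| equals the order of r². Compute successive powers until reaching e:
  (r²)¹ = r², (r²)² = r⁴, (r²)³ = r⁶, (r²)⁴ = e.
The smallest positive k with (r²)ᵏ = e is 4, so |⟨r²⟩| = 4.

Answer: 4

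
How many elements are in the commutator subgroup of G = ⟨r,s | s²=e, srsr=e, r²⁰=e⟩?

G' = [G, G] is generated by all commutators. The generator-pair commutators are: [r, s] = r².
The subgroup they normally generate is {e, r², r⁴, r⁶, r⁸, r¹⁰, r¹², r¹⁴, r¹⁶, r¹⁸}, of order 10.
Check: |G/G'| = 40/10 = 4 is the order of the abelianisation.

Answer: 10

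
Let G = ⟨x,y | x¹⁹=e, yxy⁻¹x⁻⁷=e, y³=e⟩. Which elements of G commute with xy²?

⟨xy²⟩ ⊆ C_G(xy²) since powers of xy² commute with xy²; so |C_G(xy²)| ≥ |⟨xy²⟩| = 3.
By orbit–stabilizer, |C_G(xy²)| = |G| / |conj. class of xy²| = 57 / 19 = 3.
The 3 elements commuting with xy² are {e, xy², x¹²y}.

Answer: {e, xy², x¹²y}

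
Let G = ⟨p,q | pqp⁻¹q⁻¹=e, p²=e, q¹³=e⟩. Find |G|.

Enumerate words in the generators, reducing via the relations: the distinct elements are
  {e, p, q, pq, q², q³, q⁴, q⁵, q⁶, q⁷, q⁸, q⁹, pq², pq³, pq⁴, pq⁵, pq⁶, pq⁷, pq⁸, pq⁹, q¹², q¹¹, q¹⁰, pq¹², pq¹¹, pq¹⁰}.
No further products give new elements, so |G| = 26.

Answer: 26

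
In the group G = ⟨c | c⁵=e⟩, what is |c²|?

Compute successive powers until reaching e:
  (c²)¹ = c², (c²)² = c⁴, (c²)³ = c, (c²)⁴ = c³, (c²)⁵ = e.
The smallest positive k with (c²)ᵏ = e is 5.

Answer: 5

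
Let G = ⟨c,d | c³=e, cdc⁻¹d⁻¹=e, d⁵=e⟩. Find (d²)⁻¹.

The order of (d²) is 5 (smallest k with (d²)ᵏ = e), so (d²)⁻¹ = (d²)⁴ = d³.
Check: (d²) · (d³) → (d²) · d³ = e, giving e as required.

Answer: d³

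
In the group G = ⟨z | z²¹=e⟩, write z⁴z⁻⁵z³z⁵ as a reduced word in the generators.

Multiply left to right, reducing at each step:
  (z⁴) · z⁻⁵ = z²⁰
  (z²⁰) · z³ = z²
  (z²) · z⁵ = z⁷

Answer: z⁷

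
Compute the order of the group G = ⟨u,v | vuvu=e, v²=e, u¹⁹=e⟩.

Enumerate words in the generators, reducing via the relations: the distinct elements are
  {e, u, v, uv, u², u³, u⁴, u⁵, u⁶, u⁷, u⁸, u⁹, u²v, u³v, u¹², u¹³, u¹¹, u¹⁰, u¹⁴, u¹⁵, u¹⁶, u¹⁷, u¹⁸, u⁴v, u⁵v, u⁶v, u⁷v, u⁸v, u⁹v, u¹²v, u¹³v, u¹¹v, u¹⁰v, u¹⁴v, u¹⁵v, u¹⁶v, u¹⁷v, u¹⁸v}.
No further products give new elements, so |G| = 38.

Answer: 38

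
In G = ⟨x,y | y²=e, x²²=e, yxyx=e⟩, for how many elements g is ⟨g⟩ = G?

⟨g⟩ = G would require ord(g) = |G| = 44, but the maximum element order in G is 22 < 44. So G is not cyclic and no single element generates it: the count is 0.

Answer: 0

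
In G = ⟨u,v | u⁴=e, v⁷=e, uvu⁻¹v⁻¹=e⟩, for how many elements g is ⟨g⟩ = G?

G is cyclic of order 28. An element generates G iff its order is 28, and a cyclic group of order 28 has exactly φ(28) = 12 such elements.

Answer: 12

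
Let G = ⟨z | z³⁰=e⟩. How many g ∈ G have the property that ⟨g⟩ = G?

G is cyclic of order 30. An element generates G iff its order is 30, and a cyclic group of order 30 has exactly φ(30) = 8 such elements.

Answer: 8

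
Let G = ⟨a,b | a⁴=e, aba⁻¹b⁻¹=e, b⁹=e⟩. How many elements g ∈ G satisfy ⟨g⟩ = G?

G is cyclic of order 36. An element generates G iff its order is 36, and a cyclic group of order 36 has exactly φ(36) = 12 such elements.

Answer: 12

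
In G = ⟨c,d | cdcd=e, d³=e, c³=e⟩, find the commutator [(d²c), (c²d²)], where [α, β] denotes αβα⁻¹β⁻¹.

[(d²c), (c²d²)] = (d²c)·(c²d²)·(d²c)⁻¹·(c²d²)⁻¹.
  (d²c) · (c²d²) = d
  d · (c²d) = cd²c
  (cd²c) · (c²d²) = cd

Answer: cd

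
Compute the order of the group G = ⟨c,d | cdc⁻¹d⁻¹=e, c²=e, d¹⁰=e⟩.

Enumerate words in the generators, reducing via the relations: the distinct elements are
  {c, d, e, cd, d², d³, d⁴, d⁵, d⁶, d⁷, d⁸, d⁹, cd², cd³, cd⁴, cd⁵, cd⁶, cd⁷, cd⁸, cd⁹}.
No further products give new elements, so |G| = 20.

Answer: 20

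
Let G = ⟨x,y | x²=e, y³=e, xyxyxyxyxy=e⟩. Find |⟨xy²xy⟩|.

|⟨xy²xy⟩| equals the order of xy²xy. Compute successive powers until reaching e:
  (xy²xy)¹ = xy²xy, (xy²xy)² = xy²xyxy²xy, (xy²xy)³ = y²xyxy²xyx, (xy²xy)⁴ = y²xyx, (xy²xy)⁵ = e.
The smallest positive k with (xy²xy)ᵏ = e is 5, so |⟨xy²xy⟩| = 5.

Answer: 5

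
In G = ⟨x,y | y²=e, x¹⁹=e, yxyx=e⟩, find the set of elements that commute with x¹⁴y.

⟨x¹⁴y⟩ ⊆ C_G(x¹⁴y) since powers of x¹⁴y commute with x¹⁴y; so |C_G(x¹⁴y)| ≥ |⟨x¹⁴y⟩| = 2.
By orbit–stabilizer, |C_G(x¹⁴y)| = |G| / |conj. class of x¹⁴y| = 38 / 19 = 2.
The 2 elements commuting with x¹⁴y are {e, x¹⁴y}.

Answer: {e, x¹⁴y}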